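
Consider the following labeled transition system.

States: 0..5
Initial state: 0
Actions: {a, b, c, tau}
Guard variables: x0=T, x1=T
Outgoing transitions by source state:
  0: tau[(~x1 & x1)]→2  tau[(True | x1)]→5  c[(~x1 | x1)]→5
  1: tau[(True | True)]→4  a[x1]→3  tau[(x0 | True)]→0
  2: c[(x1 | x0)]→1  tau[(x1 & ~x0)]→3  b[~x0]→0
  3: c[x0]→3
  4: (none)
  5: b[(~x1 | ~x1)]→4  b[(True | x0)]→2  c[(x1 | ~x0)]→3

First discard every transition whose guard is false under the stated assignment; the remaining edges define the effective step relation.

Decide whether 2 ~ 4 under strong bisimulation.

Bisimulation quotient by refinement:
  π0 = {{0,1,2,3,4,5}}
  π1 = {{0},{1},{2,3},{4},{5}}
  π2 = {{0},{1},{2},{3},{4},{5}}
stable after 3 split(s): 6 block(s)
[2]={2}  [4]={4}

Answer: NOT BISIMILAR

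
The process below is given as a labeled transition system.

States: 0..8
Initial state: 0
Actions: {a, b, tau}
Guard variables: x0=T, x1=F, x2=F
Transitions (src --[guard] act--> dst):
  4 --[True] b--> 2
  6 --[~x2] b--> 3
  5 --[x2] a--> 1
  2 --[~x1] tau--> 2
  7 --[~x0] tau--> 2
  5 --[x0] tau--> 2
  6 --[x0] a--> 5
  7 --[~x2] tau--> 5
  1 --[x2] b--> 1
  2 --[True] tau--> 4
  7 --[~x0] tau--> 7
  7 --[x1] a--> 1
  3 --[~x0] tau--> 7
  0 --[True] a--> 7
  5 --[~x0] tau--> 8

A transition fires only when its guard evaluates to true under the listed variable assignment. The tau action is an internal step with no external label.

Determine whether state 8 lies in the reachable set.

8 transition(s) survive guard evaluation.
depth 0: {0}
depth 1: {7}  cumulative {0,7}
depth 2: {5}  cumulative {0,5,7}
depth 3: {2}  cumulative {0,2,5,7}
depth 4: {4}  cumulative {0,2,4,5,7}
R = {0,2,4,5,7}

Answer: UNREACHABLE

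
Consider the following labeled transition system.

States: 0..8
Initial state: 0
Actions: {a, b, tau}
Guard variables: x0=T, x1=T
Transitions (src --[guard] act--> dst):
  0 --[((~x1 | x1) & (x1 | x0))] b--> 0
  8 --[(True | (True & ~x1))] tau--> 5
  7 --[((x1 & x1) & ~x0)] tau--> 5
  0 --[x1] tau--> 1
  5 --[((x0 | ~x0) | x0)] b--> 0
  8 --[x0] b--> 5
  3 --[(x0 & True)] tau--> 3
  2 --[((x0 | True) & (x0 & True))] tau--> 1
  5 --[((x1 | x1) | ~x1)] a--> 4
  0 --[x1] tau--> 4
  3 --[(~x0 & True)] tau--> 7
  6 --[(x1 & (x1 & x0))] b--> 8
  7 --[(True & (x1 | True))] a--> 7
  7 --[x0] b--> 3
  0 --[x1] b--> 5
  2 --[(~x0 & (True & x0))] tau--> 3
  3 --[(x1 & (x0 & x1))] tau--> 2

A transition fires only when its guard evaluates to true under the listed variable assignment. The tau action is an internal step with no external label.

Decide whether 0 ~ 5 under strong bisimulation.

Refine partition for ~:
  P[0] = {{0,1,2,3,4,5,6,7,8}}
  P[1] = {{0,8},{1,4},{2,3},{5,7},{6}}
  P[2] = {{0},{1,4},{2},{3},{5},{6},{7},{8}}
Fixed point at round 3; 8 class(es).
[0]={0}  [5]={5}

Answer: NOT BISIMILAR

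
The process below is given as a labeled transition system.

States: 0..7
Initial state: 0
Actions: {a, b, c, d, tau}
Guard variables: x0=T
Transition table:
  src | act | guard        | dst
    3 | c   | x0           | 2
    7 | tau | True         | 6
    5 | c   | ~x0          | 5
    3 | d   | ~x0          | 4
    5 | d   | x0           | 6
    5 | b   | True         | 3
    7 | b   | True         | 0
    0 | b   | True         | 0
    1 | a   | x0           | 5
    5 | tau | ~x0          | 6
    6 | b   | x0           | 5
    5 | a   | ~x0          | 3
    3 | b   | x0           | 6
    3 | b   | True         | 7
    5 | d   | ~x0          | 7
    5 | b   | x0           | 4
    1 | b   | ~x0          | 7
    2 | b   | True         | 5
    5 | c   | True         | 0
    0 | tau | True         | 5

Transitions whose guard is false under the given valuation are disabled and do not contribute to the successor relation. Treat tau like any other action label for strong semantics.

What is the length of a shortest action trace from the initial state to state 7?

Breadth-first toward 7:
  depth 0: {0}
  depth 1: {5}
  depth 2: {3,4,6}
  depth 3: {2,7}
7 enters at depth 3; path tau·b·b

Answer: 3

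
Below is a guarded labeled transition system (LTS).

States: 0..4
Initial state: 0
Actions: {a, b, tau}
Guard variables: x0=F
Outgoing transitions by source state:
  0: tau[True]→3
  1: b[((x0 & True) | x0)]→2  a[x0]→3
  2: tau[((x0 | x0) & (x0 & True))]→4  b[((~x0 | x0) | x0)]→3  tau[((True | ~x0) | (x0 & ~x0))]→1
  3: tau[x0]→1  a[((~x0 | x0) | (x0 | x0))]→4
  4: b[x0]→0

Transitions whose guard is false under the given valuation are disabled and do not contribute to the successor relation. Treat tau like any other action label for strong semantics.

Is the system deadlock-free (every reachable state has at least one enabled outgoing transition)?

Answer: DEADLOCK at state 4

Working:
Reachable = {0,3,4}
  0: tau→3  [deg 1]
  3: a→4  [deg 1]
  4: ∅  [deadlock]
Path to 4: tau·a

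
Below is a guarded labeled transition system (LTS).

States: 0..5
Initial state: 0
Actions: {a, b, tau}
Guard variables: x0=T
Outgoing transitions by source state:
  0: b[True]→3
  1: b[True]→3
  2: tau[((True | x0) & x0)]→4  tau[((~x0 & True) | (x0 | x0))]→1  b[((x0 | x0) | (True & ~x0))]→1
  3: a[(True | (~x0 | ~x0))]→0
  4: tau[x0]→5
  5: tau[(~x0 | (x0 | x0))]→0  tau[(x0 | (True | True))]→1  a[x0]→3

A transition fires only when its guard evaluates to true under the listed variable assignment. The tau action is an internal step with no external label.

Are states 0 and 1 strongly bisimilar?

Answer: BISIMILAR

Analysis:
Refine partition for ~:
  round 0: {{0,1,2,3,4,5}}
  round 1: {{0,1},{2},{3},{4},{5}}
Fixed point at round 2; 5 class(es).
0∈{0,1}, 1∈{0,1}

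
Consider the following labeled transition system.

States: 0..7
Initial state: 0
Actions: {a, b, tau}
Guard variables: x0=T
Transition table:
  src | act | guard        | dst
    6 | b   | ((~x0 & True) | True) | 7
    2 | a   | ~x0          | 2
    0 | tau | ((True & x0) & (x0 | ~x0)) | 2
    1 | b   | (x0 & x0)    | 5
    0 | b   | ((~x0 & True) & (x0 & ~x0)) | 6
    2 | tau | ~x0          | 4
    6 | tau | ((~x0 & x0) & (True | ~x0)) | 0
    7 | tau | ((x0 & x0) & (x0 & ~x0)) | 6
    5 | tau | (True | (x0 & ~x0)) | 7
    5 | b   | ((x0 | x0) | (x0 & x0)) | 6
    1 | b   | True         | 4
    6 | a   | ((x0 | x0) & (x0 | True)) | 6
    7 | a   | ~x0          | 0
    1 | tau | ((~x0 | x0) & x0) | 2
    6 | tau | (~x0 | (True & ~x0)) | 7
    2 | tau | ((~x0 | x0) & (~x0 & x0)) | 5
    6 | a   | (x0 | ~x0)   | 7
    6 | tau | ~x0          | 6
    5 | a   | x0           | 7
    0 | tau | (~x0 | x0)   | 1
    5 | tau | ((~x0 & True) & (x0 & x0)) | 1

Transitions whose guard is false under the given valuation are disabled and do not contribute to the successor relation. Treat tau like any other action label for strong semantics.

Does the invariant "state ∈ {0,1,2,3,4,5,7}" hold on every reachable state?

Answer: INVARIANT VIOLATED at state 6

Working:
Allowed set {0,1,2,3,4,5,7}
R = {0,1,2,4,5,6,7}
  0: safe
  1: safe
  2: safe
  4: safe
  5: safe
  6: VIOLATES
  7: safe
counterexample path to 6: tau·b·b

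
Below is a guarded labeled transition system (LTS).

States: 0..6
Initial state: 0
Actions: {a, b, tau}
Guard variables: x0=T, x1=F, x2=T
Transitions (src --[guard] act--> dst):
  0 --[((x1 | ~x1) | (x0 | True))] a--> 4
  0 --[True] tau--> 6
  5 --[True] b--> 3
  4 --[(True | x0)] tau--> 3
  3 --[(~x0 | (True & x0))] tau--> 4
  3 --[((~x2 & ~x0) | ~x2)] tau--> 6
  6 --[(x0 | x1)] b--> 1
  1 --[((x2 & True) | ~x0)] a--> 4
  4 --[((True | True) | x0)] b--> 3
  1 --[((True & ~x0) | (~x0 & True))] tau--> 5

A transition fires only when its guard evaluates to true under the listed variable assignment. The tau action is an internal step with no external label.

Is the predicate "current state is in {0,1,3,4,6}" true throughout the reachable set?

Answer: INVARIANT HOLDS

Analysis:
Safe = {0,1,3,4,6}
Reach set: {0,1,3,4,6}
  0: safe
  1: safe
  3: safe
  4: safe
  6: safe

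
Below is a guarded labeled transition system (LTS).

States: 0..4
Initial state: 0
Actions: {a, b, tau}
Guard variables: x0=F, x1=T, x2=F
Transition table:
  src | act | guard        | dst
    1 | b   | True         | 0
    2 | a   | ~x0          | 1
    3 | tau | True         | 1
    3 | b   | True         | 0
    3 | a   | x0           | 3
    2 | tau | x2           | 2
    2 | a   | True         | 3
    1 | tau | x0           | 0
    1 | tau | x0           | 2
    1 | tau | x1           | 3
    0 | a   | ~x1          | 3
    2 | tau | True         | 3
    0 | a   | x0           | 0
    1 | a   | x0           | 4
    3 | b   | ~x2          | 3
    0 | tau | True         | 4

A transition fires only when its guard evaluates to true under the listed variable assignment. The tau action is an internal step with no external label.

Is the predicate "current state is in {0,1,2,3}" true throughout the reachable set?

Inv-set: {0,1,2,3}
R = {0,4}
  0: ✓
  4: ✗ unsafe
reach 4 via tau — violates

Answer: INVARIANT VIOLATED at state 4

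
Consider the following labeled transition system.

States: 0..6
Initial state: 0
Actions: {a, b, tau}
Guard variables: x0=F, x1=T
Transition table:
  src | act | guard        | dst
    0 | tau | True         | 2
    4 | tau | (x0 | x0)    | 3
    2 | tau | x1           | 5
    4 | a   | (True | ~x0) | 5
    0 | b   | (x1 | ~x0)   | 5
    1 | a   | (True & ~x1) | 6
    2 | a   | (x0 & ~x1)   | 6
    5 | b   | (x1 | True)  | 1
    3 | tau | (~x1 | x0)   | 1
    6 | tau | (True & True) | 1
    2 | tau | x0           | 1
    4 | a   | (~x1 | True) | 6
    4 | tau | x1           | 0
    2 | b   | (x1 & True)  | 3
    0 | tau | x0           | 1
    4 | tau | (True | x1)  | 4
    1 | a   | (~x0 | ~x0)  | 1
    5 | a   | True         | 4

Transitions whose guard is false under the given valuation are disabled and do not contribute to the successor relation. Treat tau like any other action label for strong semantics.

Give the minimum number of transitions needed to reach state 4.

Answer: 2

Working:
Layered search for 4:
  Layer 0: {0}
  Layer 1: {2,5}
  Layer 2: {1,3,4}
first hit 4 at d=2 via b·a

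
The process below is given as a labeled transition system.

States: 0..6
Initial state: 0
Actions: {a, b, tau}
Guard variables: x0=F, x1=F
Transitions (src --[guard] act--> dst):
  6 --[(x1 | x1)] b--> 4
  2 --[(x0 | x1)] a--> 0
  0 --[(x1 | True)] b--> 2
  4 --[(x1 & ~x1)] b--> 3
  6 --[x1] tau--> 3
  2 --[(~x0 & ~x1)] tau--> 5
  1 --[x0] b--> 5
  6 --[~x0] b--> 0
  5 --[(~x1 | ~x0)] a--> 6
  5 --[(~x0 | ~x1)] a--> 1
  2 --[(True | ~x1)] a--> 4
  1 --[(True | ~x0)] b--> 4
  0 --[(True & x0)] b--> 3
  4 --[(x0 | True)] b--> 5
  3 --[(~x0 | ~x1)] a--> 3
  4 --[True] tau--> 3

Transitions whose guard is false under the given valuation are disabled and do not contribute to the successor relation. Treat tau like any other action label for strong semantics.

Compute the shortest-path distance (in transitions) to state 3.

Answer: 3

Working:
Layered search for 3:
  L0 = {0}
  L1 = {2}
  L2 = {4,5}
  L3 = {1,3,6}
depth(3)=3, e.g. b·a·tau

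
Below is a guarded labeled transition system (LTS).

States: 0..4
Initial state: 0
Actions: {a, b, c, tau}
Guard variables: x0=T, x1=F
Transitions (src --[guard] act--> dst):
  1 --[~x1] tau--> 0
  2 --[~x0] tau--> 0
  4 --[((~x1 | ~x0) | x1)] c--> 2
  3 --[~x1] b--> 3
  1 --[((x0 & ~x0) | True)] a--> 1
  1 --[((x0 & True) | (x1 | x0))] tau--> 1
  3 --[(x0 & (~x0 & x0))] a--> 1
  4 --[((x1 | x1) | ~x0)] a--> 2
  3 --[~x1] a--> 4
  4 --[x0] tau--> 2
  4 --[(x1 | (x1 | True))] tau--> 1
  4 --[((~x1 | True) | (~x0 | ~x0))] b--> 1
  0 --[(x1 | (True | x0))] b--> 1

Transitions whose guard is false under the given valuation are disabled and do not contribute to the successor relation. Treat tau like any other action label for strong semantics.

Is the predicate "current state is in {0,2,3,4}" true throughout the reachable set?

Allowed set {0,2,3,4}
R = {0,1}
  0: safe
  1: ✗ unsafe
reach 1 via b — violates

Answer: INVARIANT VIOLATED at state 1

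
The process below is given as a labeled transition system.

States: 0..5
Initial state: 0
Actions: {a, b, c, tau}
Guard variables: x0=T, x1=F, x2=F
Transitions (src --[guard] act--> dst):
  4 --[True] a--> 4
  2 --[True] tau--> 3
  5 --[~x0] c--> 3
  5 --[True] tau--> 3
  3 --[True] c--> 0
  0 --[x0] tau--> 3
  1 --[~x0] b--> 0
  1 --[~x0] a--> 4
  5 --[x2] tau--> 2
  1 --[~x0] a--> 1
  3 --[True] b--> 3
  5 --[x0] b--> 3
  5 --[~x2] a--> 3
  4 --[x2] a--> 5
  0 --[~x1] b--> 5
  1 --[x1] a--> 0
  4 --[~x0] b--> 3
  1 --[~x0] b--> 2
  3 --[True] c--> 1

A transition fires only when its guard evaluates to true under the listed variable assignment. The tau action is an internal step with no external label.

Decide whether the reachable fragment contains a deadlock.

Reach set: {0,1,3,5}
  0: b→5  tau→3  [2 out]
  1: ∅  [deadlock]
  3: b→3  c→0  c→1  [3 out]
  5: a→3  b→3  tau→3  [3 out]
Path to 1: tau·c

Answer: DEADLOCK at state 1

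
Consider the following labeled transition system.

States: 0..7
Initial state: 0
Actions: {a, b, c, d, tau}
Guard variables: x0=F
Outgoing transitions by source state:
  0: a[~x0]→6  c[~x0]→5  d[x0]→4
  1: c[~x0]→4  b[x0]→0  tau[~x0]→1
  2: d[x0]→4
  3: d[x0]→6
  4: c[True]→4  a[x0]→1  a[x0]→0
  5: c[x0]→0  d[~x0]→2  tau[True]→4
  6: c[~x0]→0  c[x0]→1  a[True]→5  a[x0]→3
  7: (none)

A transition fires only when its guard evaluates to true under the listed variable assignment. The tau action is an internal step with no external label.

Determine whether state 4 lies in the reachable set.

Answer: REACHABLE

Analysis:
Guard filter leaves 9 enabled edge(s).
Layer 0: {0}
Layer 1: {5,6}  cumulative {0,5,6}
Layer 2: {2,4}  cumulative {0,2,4,5,6}
Reach set: {0,2,4,5,6}
Path to 4: c·tau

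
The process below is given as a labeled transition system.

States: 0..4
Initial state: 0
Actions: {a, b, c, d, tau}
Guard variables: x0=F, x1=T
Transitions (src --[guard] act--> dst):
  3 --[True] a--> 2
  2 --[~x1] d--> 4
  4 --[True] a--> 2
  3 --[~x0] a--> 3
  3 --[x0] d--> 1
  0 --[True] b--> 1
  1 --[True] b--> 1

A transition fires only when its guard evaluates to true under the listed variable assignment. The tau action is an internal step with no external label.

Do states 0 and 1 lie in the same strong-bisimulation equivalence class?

Bisimulation quotient by refinement:
  P[0] = {{0,1,2,3,4}}
  P[1] = {{0,1},{2},{3,4}}
  P[2] = {{0,1},{2},{3},{4}}
Fixed point at round 3; 4 class(es).
0∈{0,1}, 1∈{0,1}

Answer: BISIMILAR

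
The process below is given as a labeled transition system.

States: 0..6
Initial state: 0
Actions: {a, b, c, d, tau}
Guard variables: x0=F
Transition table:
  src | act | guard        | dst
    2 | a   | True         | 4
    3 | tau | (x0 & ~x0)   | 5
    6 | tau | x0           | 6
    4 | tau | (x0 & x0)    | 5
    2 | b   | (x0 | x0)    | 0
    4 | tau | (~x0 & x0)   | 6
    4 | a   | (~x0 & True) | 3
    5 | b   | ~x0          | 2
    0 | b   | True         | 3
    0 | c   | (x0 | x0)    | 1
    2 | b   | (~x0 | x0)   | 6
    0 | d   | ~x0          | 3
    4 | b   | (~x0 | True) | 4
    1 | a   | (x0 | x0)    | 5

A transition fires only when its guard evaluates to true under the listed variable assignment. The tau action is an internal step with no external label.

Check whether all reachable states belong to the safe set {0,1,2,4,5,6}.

Safe = {0,1,2,4,5,6}
R = {0,3}
  0: ✓
  3: VIOLATES
witness against invariant: b → 3

Answer: INVARIANT VIOLATED at state 3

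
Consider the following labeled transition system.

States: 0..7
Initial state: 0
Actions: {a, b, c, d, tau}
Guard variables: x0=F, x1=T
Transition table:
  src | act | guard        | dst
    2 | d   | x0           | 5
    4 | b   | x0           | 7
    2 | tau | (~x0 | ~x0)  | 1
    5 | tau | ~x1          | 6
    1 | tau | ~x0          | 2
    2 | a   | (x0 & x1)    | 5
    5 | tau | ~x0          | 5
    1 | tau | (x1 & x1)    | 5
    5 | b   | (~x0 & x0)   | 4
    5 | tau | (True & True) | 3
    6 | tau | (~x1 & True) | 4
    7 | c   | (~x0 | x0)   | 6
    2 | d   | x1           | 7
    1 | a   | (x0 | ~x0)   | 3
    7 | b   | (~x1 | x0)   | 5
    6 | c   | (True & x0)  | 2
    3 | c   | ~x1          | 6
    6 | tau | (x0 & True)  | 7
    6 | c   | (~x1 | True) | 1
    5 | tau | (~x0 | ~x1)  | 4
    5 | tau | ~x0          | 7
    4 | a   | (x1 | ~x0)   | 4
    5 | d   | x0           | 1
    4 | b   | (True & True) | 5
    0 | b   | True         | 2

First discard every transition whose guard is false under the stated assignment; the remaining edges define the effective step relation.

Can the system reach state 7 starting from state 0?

Guard filter leaves 14 enabled edge(s).
Layer 0: {0}
Layer 1: {2}  total {0,2}
Layer 2: {1,7}  total {0,1,2,7}
Layer 3: {3,5,6}  total {0,1,2,3,5,6,7}
Layer 4: {4}  total {0,1,2,3,4,5,6,7}
R = {0,1,2,3,4,5,6,7}
trace reaching 7: b·d

Answer: REACHABLE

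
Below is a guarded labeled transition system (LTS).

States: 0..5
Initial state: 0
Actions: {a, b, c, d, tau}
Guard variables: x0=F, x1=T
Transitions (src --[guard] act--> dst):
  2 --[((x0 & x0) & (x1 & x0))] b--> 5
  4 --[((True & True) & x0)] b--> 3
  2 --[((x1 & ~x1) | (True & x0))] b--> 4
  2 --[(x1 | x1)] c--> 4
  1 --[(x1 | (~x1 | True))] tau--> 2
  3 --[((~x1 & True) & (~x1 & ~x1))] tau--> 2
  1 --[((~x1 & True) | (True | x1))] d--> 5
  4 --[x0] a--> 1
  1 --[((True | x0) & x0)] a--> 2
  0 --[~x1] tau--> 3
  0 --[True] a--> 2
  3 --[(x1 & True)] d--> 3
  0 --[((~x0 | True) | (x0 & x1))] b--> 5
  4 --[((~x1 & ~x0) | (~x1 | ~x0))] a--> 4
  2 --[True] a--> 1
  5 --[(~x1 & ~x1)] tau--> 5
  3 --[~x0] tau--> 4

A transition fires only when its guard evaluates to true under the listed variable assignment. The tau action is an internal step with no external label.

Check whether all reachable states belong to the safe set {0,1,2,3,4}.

Answer: INVARIANT VIOLATED at state 5

Trace:
Safe = {0,1,2,3,4}
Reach set: {0,1,2,4,5}
  0: ✓
  1: ✓
  2: ✓
  4: ✓
  5: outside
reach 5 via b — violates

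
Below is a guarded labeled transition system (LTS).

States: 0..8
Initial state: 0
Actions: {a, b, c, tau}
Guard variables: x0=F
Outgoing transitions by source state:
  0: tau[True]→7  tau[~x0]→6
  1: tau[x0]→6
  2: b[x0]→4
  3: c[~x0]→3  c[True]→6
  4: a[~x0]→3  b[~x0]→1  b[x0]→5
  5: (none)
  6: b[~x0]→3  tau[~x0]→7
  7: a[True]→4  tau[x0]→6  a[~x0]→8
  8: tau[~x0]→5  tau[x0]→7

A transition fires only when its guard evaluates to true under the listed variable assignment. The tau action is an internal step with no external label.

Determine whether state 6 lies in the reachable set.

Answer: REACHABLE

Analysis:
After dropping false guards: 11 live edges.
depth 0: {0}
depth 1: {6,7}  total {0,6,7}
depth 2: {3,4,8}  total {0,3,4,6,7,8}
depth 3: {1,5}  total {0,1,3,4,5,6,7,8}
Reach set: {0,1,3,4,5,6,7,8}
Path to 6: tau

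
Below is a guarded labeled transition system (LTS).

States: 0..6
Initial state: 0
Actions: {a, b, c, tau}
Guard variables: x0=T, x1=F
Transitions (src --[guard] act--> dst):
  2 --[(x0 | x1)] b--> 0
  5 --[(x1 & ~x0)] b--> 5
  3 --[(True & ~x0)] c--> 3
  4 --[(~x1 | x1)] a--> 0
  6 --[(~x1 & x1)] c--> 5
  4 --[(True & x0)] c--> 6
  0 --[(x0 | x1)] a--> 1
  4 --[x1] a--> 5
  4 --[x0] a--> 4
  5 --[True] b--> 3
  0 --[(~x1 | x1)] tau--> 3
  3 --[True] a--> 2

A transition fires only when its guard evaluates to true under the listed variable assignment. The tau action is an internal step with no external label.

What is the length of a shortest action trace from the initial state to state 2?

Breadth-first toward 2:
  Layer 0: {0}
  Layer 1: {1,3}
  Layer 2: {2}
first hit 2 at d=2 via tau·a

Answer: 2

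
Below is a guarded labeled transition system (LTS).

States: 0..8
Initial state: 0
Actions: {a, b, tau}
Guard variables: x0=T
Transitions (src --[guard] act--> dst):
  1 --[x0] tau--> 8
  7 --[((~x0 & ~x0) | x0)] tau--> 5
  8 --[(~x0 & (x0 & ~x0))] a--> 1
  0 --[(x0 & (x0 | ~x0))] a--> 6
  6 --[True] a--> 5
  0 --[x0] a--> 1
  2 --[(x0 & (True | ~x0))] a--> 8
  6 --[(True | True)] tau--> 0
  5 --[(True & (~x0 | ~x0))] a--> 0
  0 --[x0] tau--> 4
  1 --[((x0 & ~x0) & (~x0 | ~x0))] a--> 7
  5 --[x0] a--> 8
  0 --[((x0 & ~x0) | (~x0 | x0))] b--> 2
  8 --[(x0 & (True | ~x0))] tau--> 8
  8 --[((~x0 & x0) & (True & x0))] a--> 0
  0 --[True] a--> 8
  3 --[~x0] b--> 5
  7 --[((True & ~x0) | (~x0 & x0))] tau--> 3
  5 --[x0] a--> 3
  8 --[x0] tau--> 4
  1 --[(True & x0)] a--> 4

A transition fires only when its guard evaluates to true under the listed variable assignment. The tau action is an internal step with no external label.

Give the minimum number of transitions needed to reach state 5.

BFS to 5:
  Layer 0: {0}
  Layer 1: {1,2,4,6,8}
  Layer 2: {5}
5 enters at depth 2; path a·a

Answer: 2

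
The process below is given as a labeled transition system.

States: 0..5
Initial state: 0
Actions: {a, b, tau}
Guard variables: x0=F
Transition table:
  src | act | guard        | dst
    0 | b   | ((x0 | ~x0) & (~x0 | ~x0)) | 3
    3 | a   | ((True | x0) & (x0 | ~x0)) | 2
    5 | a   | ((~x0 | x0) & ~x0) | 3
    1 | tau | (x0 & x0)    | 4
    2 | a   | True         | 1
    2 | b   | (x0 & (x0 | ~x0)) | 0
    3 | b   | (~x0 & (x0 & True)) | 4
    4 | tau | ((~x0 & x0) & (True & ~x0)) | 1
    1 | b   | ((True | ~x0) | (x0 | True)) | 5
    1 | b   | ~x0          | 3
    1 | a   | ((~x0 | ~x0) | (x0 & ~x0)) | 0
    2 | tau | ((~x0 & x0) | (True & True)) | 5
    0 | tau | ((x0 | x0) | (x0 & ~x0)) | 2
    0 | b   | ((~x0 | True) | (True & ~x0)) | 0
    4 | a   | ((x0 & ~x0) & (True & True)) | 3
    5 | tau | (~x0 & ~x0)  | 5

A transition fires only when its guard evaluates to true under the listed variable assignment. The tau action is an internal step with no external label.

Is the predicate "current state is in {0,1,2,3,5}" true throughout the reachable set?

Answer: INVARIANT HOLDS

Analysis:
Inv-set: {0,1,2,3,5}
R = {0,1,2,3,5}
  0: ok
  1: ok
  2: ok
  3: ok
  5: ok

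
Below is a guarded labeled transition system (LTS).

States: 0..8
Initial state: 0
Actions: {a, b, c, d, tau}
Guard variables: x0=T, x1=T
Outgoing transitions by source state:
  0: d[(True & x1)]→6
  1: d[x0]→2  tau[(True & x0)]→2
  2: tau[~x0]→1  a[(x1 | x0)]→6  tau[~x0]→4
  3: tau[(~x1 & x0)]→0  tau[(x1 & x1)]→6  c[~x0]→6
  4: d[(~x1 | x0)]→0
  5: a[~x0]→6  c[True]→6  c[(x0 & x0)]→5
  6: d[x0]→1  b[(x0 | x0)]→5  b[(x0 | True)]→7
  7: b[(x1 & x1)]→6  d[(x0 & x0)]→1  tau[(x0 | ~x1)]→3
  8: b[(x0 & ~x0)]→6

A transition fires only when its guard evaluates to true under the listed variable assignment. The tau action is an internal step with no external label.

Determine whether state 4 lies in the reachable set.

14 transition(s) survive guard evaluation.
depth 0: {0}
depth 1: {6}  cumulative {0,6}
depth 2: {1,5,7}  cumulative {0,1,5,6,7}
depth 3: {2,3}  cumulative {0,1,2,3,5,6,7}
R = {0,1,2,3,5,6,7}

Answer: UNREACHABLE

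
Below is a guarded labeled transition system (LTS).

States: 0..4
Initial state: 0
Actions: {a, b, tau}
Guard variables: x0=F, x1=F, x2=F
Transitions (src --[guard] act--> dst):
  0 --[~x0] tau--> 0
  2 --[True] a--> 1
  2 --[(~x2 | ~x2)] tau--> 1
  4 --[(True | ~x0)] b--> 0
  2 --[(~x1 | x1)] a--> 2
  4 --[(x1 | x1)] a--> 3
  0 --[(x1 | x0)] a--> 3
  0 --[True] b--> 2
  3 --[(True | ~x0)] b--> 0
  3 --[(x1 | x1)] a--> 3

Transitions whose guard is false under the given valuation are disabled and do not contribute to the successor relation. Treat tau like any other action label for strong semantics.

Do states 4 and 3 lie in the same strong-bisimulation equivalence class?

Answer: BISIMILAR

Working:
Bisimulation quotient by refinement:
  π0 = {{0,1,2,3,4}}
  π1 = {{0},{1},{2},{3,4}}
stable after 2 split(s): 4 block(s)
4∈{3,4}, 3∈{3,4}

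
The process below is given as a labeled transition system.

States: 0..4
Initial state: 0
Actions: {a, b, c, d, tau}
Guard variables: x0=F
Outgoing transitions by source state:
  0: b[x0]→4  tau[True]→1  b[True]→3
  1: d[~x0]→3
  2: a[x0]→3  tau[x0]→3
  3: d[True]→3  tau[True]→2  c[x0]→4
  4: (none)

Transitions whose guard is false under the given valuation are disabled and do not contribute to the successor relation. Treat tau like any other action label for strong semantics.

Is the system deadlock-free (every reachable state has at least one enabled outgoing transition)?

Reach set: {0,1,2,3}
  0: b→3  tau→1  [deg 2]
  1: d→3  [deg 1]
  2: ∅  [deadlock]
  3: d→3  tau→2  [deg 2]
trace reaching 2: b·tau

Answer: DEADLOCK at state 2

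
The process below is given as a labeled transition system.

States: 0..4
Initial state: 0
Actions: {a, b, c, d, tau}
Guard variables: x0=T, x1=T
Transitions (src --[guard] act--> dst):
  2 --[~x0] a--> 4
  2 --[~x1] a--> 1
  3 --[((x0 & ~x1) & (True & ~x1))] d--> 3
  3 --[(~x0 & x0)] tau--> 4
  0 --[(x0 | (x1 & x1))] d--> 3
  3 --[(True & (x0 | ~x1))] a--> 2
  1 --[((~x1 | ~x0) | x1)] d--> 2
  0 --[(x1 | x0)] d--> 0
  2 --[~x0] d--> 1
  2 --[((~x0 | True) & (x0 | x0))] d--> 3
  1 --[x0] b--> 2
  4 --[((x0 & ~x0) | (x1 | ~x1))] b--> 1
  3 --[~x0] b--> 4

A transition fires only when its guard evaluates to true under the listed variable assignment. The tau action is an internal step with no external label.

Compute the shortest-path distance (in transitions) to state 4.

Layered search for 4:
  L0 = {0}
  L1 = {3}
  L2 = {2}
4 never appears.

Answer: UNREACHABLE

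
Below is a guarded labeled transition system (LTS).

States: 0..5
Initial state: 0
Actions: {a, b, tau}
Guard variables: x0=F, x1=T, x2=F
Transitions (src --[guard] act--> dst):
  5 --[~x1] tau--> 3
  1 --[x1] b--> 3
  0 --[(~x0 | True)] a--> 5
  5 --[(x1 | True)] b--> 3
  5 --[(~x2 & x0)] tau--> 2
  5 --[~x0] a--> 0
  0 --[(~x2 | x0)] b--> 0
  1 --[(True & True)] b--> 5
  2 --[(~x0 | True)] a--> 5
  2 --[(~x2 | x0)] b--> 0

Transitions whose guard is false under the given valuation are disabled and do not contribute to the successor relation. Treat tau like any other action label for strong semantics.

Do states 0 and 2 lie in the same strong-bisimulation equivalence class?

Refine partition for ~:
  π0 = {{0,1,2,3,4,5}}
  π1 = {{0,2,5},{1},{3,4}}
  π2 = {{0,2},{1},{3,4},{5}}
Fixed point at round 3; 4 class(es).
class of 0: {0,2}; class of 2: {0,2}

Answer: BISIMILAR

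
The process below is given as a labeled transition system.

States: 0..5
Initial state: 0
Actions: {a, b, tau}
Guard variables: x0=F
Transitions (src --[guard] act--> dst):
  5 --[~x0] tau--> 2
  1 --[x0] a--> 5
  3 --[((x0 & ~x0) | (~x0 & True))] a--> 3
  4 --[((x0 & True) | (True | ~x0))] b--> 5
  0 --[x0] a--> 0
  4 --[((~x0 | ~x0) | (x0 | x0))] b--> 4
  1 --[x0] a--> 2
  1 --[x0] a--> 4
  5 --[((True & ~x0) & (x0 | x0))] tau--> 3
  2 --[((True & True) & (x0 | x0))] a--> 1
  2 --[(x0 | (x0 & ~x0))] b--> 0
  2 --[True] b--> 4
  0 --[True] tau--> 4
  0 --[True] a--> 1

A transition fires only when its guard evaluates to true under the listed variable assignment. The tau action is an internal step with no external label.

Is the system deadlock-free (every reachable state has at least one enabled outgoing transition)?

Reachable = {0,1,2,4,5}
  0: a→1  tau→4  [2 exit(s)]
  1: ∅  [STUCK]
  2: b→4  [1 exit(s)]
  4: b→4  b→5  [2 exit(s)]
  5: tau→2  [1 exit(s)]
trace reaching 1: a

Answer: DEADLOCK at state 1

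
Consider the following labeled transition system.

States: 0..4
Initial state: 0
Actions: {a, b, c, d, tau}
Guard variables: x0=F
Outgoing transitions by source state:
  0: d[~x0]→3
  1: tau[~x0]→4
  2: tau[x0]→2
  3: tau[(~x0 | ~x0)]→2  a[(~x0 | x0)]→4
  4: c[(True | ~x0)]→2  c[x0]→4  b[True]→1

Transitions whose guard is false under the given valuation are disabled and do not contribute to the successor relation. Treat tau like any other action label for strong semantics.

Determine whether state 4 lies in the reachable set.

6 transition(s) survive guard evaluation.
depth 0: {0}
depth 1: {3}  now seen {0,3}
depth 2: {2,4}  now seen {0,2,3,4}
depth 3: {1}  now seen {0,1,2,3,4}
R = {0,1,2,3,4}
Path to 4: d·a

Answer: REACHABLE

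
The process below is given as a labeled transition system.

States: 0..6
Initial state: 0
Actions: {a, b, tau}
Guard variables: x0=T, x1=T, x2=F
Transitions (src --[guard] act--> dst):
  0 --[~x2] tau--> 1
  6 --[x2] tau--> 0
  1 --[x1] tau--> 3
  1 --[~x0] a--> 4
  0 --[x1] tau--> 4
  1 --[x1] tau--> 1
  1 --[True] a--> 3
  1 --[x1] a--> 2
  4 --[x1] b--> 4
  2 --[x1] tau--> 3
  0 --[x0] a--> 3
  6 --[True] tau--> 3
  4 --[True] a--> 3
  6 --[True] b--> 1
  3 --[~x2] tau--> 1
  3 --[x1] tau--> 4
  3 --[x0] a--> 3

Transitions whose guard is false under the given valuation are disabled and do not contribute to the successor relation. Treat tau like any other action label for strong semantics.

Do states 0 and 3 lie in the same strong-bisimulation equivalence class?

Answer: BISIMILAR

Working:
Refine partition for ~:
  P[0] = {{0,1,2,3,4,5,6}}
  P[1] = {{0,1,3},{2},{4},{5},{6}}
  P[2] = {{0,3},{1},{2},{4},{5},{6}}
stable after 3 split(s): 6 block(s)
class of 0: {0,3}; class of 3: {0,3}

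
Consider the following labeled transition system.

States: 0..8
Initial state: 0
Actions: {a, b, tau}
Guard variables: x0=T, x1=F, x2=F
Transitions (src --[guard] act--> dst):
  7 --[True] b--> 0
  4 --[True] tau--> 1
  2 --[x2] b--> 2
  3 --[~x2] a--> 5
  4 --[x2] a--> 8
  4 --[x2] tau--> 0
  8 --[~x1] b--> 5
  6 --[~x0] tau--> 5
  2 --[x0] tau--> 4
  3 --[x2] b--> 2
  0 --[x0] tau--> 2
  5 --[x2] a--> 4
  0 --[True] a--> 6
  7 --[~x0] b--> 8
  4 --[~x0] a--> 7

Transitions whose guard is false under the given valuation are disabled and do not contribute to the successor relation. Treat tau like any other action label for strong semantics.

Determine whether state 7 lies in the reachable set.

Answer: UNREACHABLE

Trace:
Guard filter leaves 7 enabled edge(s).
depth 0: {0}
depth 1: {2,6}  total {0,2,6}
depth 2: {4}  total {0,2,4,6}
depth 3: {1}  total {0,1,2,4,6}
Reachable = {0,1,2,4,6}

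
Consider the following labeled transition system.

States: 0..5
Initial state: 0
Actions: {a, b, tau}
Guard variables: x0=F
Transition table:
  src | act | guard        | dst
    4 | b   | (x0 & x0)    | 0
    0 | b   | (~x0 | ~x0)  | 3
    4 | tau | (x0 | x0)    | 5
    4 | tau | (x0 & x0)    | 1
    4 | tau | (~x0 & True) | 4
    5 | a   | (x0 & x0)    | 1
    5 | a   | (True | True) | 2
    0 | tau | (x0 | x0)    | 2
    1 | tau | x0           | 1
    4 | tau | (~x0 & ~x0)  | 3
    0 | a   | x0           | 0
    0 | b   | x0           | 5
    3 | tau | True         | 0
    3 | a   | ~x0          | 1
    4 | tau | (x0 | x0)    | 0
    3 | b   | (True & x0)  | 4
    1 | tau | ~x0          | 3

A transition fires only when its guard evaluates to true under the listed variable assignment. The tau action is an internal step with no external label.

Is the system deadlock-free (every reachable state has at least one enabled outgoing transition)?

Reachable = {0,1,3}
  0: b→3  [deg 1]
  1: tau→3  [deg 1]
  3: a→1  tau→0  [deg 2]

Answer: DEADLOCK-FREE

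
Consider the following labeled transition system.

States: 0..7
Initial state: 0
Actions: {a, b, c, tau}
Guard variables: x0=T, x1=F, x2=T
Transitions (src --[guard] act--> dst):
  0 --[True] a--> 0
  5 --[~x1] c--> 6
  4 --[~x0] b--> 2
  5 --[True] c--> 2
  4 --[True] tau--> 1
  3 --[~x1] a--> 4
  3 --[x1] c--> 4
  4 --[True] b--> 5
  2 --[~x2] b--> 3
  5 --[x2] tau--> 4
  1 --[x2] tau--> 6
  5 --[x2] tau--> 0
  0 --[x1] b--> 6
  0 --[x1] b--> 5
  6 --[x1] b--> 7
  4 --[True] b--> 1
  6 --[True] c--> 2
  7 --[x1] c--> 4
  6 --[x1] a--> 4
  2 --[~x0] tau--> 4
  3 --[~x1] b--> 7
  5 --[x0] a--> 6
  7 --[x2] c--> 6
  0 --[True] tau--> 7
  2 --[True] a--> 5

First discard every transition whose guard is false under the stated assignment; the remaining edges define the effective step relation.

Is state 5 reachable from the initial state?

Answer: REACHABLE

Trace:
Guard filter leaves 16 enabled edge(s).
Layer 0: {0}
Layer 1: {7}  now seen {0,7}
Layer 2: {6}  now seen {0,6,7}
Layer 3: {2}  now seen {0,2,6,7}
Layer 4: {5}  now seen {0,2,5,6,7}
Layer 5: {4}  now seen {0,2,4,5,6,7}
Layer 6: {1}  now seen {0,1,2,4,5,6,7}
R = {0,1,2,4,5,6,7}
witness 5: tau·c·c·a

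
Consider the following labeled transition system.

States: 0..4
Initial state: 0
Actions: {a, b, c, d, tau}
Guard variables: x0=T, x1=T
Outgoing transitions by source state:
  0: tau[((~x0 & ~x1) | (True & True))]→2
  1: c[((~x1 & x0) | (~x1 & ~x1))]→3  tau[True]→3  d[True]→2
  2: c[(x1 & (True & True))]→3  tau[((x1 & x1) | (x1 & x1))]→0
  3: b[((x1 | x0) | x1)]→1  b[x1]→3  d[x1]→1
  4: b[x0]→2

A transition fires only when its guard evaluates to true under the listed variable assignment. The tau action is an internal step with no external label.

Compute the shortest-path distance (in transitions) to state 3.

BFS to 3:
  L0 = {0}
  L1 = {2}
  L2 = {3}
depth(3)=2, e.g. tau·c

Answer: 2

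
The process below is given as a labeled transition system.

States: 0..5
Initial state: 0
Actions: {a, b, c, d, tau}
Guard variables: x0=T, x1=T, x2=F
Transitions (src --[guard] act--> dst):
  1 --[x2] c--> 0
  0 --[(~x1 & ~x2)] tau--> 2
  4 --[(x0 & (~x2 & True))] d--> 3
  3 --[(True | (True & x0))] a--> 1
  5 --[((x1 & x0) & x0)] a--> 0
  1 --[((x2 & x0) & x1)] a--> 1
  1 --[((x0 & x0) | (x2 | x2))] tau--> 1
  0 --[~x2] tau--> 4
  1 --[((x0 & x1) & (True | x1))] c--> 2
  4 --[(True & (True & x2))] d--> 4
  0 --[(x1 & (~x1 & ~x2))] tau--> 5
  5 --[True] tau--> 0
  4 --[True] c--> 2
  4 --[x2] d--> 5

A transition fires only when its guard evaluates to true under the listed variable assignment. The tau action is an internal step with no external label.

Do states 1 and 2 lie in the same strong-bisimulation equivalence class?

Refine partition for ~:
  round 0: {{0,1,2,3,4,5}}
  round 1: {{0},{1},{2},{3},{4},{5}}
Fixed point at round 2; 6 class(es).
[1]={1}  [2]={2}

Answer: NOT BISIMILAR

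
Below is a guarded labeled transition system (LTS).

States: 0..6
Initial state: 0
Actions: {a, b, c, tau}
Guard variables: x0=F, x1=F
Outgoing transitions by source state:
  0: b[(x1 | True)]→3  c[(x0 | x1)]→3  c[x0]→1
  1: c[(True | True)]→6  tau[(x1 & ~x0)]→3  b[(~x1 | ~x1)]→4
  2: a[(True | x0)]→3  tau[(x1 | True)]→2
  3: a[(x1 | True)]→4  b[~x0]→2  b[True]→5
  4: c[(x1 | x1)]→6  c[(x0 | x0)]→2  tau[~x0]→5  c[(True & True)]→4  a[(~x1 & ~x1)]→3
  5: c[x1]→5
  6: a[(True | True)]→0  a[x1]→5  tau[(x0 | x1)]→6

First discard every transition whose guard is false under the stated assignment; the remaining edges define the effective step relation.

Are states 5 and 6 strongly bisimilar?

Compute ~ classes (split until stable):
  P[0] = {{0,1,2,3,4,5,6}}
  P[1] = {{0},{1},{2},{3},{4},{5},{6}}
Fixed point at round 2; 7 class(es).
class of 5: {5}; class of 6: {6}

Answer: NOT BISIMILAR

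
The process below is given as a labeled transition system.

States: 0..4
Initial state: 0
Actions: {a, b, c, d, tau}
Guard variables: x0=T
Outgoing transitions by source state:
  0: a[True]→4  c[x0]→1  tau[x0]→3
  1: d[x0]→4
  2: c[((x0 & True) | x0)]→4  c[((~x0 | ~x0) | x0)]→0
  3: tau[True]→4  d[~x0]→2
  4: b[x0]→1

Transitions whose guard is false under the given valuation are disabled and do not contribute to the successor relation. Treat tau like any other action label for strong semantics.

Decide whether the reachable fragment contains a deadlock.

Answer: DEADLOCK-FREE

Trace:
R = {0,1,3,4}
  0: a→4  c→1  tau→3  [3 exit(s)]
  1: d→4  [1 exit(s)]
  3: tau→4  [1 exit(s)]
  4: b→1  [1 exit(s)]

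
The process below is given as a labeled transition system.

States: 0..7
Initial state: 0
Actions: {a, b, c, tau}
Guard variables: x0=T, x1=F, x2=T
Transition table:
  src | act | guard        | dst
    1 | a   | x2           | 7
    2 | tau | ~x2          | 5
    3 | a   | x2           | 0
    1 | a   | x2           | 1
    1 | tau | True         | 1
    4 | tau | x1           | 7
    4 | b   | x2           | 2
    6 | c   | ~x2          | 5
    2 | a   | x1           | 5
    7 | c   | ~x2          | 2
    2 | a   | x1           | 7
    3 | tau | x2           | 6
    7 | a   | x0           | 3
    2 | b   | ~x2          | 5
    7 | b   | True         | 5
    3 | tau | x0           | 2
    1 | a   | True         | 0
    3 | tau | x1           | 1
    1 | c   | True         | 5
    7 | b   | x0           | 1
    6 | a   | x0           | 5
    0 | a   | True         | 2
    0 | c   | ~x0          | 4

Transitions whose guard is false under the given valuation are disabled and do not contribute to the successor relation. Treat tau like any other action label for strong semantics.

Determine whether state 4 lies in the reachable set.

Guard filter leaves 14 enabled edge(s).
L0 = {0}
L1 = {2}  cumulative {0,2}
Reach set: {0,2}

Answer: UNREACHABLE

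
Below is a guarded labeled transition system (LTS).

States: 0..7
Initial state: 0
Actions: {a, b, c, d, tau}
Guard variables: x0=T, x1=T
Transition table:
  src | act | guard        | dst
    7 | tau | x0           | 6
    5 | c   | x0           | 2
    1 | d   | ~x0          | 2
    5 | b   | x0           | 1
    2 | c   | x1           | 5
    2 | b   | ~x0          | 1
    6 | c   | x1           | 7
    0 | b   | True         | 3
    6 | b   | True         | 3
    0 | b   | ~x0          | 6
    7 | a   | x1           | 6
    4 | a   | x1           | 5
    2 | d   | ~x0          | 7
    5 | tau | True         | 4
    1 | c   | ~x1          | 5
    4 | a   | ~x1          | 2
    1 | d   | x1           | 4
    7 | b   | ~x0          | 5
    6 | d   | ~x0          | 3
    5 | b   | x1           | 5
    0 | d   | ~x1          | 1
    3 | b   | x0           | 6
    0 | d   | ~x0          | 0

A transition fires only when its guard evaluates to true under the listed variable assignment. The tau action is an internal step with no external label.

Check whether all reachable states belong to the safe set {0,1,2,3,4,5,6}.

Inv-set: {0,1,2,3,4,5,6}
Reachable = {0,3,6,7}
  0: safe
  3: safe
  6: safe
  7: VIOLATES
counterexample path to 7: b·b·c

Answer: INVARIANT VIOLATED at state 7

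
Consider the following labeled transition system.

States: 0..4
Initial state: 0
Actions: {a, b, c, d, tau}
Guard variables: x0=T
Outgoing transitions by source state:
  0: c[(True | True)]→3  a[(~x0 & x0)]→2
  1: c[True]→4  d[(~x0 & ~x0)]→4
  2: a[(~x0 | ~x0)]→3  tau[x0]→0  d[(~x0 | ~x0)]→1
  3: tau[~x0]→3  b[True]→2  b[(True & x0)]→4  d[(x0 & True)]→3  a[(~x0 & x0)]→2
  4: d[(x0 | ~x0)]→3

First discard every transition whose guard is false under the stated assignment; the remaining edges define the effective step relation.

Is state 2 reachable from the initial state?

7 transition(s) survive guard evaluation.
L0 = {0}
L1 = {3}  total {0,3}
L2 = {2,4}  total {0,2,3,4}
R = {0,2,3,4}
witness 2: c·b

Answer: REACHABLE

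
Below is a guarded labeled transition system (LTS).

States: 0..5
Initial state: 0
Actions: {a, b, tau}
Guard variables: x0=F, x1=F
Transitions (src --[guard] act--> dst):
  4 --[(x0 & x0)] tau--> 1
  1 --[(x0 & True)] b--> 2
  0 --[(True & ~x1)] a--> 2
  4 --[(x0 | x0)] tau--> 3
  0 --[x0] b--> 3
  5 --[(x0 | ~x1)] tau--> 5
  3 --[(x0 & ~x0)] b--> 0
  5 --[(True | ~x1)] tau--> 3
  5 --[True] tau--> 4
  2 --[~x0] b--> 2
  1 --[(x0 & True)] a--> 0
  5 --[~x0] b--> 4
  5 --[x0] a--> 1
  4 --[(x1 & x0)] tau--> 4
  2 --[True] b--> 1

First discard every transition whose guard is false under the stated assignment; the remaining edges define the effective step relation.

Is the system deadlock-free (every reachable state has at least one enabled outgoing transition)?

Answer: DEADLOCK at state 1

Working:
Reach set: {0,1,2}
  0: a→2  [1 exit(s)]
  1: ∅  [no exit]
  2: b→1  b→2  [2 exit(s)]
trace reaching 1: a·b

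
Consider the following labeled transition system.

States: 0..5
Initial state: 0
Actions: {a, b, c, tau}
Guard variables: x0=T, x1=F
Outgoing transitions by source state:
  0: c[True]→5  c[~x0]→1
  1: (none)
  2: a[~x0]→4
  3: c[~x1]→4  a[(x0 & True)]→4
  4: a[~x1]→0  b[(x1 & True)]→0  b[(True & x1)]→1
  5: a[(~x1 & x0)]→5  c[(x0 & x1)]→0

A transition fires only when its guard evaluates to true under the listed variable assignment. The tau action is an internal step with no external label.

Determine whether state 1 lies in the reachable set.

Answer: UNREACHABLE

Working:
After dropping false guards: 5 live edges.
L0 = {0}
L1 = {5}  now seen {0,5}
Reach set: {0,5}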